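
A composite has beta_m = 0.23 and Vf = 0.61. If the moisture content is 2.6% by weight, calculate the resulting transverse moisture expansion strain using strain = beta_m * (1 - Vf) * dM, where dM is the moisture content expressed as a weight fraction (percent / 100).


dM = 2.6/100 = 0.026
strain = beta_m * (1-Vf) * dM = 0.23 * 0.39 * 0.026 = 0.0023322

0.0023322


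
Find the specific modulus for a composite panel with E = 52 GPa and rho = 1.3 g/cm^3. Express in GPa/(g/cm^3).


Specific stiffness = E/rho = 52/1.3 = 40.0 GPa/(g/cm^3)

40.0 GPa/(g/cm^3)


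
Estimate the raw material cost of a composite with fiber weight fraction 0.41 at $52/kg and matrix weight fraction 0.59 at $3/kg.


Cost = cost_f*Wf + cost_m*Wm = 52*0.41 + 3*0.59 = $23.09/kg

$23.09/kg


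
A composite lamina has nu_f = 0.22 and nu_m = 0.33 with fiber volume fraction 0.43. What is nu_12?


nu_12 = nu_f*Vf + nu_m*(1-Vf) = 0.22*0.43 + 0.33*0.57 = 0.2827

0.2827


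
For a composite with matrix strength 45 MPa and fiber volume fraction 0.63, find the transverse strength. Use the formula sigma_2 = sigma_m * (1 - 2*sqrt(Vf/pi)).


factor = 1 - 2*sqrt(0.63/pi) = 0.1044
sigma_2 = 45 * 0.1044 = 4.7 MPa

4.7 MPa


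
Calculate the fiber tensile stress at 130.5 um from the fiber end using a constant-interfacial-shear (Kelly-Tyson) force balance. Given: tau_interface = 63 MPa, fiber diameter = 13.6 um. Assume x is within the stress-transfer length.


Force balance: sigma_f * (pi*d^2/4) = tau * (pi*d) * x  ->  sigma_f = 4 * tau * x / d
sigma_f = 4 * 63 * 130.5 / 13.6 = 2418.1 MPa

2418.1 MPa


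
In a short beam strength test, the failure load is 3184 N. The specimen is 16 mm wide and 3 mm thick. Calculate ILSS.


ILSS = 3F/(4bh) = 3*3184/(4*16*3) = 49.75 MPa

49.75 MPa


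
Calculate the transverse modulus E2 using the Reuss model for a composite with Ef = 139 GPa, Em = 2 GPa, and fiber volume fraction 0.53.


1/E2 = Vf/Ef + (1-Vf)/Em = 0.53/139 + 0.47/2
E2 = 4.19 GPa

4.19 GPa


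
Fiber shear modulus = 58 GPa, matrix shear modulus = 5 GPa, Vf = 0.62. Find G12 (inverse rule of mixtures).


1/G12 = Vf/Gf + (1-Vf)/Gm = 0.62/58 + 0.38/5
G12 = 11.54 GPa

11.54 GPa


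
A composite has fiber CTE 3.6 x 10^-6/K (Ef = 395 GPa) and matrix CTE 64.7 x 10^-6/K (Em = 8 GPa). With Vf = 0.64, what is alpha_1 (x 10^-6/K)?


E1 = Ef*Vf + Em*(1-Vf) = 255.68
alpha_1 = (alpha_f*Ef*Vf + alpha_m*Em*(1-Vf))/E1 = 4.29 x 10^-6/K

4.29 x 10^-6/K


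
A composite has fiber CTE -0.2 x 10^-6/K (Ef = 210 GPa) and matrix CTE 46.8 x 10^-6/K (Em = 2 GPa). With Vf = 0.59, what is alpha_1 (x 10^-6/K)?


E1 = Ef*Vf + Em*(1-Vf) = 124.72
alpha_1 = (alpha_f*Ef*Vf + alpha_m*Em*(1-Vf))/E1 = 0.11 x 10^-6/K

0.11 x 10^-6/K


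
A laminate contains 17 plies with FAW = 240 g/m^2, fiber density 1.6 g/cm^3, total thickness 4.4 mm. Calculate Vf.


Vf = n * FAW / (rho_f * h * 1000) = 17 * 240 / (1.6 * 4.4 * 1000) = 0.5795

0.5795


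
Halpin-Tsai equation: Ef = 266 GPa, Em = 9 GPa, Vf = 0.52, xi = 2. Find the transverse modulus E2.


eta = (Ef/Em - 1)/(Ef/Em + xi) = (29.5556 - 1)/(29.5556 + 2) = 0.9049
E2 = Em*(1+xi*eta*Vf)/(1-eta*Vf) = 33.0 GPa

33.0 GPa


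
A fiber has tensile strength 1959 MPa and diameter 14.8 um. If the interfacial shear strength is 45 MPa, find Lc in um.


Lc = sigma_f * d / (2 * tau_i) = 1959 * 14.8 / (2 * 45) = 322.1 um

322.1 um


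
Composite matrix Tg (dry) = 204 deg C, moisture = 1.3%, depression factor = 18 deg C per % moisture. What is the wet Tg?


Tg_wet = Tg_dry - k*moisture = 204 - 18*1.3 = 180.6 deg C

180.6 deg C


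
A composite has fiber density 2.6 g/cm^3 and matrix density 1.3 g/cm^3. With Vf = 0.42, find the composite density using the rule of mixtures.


rho_c = rho_f*Vf + rho_m*(1-Vf) = 2.6*0.42 + 1.3*0.58 = 1.846 g/cm^3

1.846 g/cm^3


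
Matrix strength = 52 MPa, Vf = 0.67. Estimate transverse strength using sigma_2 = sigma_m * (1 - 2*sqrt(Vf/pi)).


factor = 1 - 2*sqrt(0.67/pi) = 0.0764
sigma_2 = 52 * 0.0764 = 3.97 MPa

3.97 MPa


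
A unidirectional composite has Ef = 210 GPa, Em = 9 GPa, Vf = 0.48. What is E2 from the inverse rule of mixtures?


1/E2 = Vf/Ef + (1-Vf)/Em = 0.48/210 + 0.52/9
E2 = 16.65 GPa

16.65 GPa


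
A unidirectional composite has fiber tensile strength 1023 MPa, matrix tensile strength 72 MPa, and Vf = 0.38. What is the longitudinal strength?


sigma_1 = sigma_f*Vf + sigma_m*(1-Vf) = 1023*0.38 + 72*0.62 = 433.4 MPa

433.4 MPa


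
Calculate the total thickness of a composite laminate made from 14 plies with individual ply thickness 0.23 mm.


h = n * t_ply = 14 * 0.23 = 3.22 mm

3.22 mm


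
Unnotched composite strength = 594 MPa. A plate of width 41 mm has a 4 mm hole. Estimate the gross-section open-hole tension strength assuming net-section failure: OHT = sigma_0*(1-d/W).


OHT = sigma_0*(1-d/W) = 594*(1-4/41) = 536.0 MPa

536.0 MPa


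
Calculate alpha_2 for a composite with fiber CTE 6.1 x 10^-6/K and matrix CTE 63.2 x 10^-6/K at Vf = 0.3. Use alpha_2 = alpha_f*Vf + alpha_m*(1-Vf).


alpha_2 = alpha_f*Vf + alpha_m*(1-Vf) = 6.1*0.3 + 63.2*0.7 = 46.1 x 10^-6/K

46.1 x 10^-6/K


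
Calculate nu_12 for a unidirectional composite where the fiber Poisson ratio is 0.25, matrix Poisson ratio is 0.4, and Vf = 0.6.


nu_12 = nu_f*Vf + nu_m*(1-Vf) = 0.25*0.6 + 0.4*0.4 = 0.31

0.31


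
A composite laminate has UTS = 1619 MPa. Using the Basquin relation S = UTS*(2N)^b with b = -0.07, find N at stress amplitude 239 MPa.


N = 0.5 * (S/UTS)^(1/b) = 0.5 * (239/1619)^(1/-0.07) = 3.7003e+11 cycles

3.7003e+11 cycles


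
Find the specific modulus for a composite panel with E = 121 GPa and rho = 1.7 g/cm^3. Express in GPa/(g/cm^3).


Specific stiffness = E/rho = 121/1.7 = 71.2 GPa/(g/cm^3)

71.2 GPa/(g/cm^3)


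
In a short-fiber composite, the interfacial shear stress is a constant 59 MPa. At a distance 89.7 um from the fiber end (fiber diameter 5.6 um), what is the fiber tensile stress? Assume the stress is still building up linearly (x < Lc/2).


Force balance: sigma_f * (pi*d^2/4) = tau * (pi*d) * x  ->  sigma_f = 4 * tau * x / d
sigma_f = 4 * 59 * 89.7 / 5.6 = 3780.2 MPa

3780.2 MPa


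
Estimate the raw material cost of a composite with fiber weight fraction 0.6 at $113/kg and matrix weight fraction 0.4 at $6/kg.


Cost = cost_f*Wf + cost_m*Wm = 113*0.6 + 6*0.4 = $70.2/kg

$70.2/kg


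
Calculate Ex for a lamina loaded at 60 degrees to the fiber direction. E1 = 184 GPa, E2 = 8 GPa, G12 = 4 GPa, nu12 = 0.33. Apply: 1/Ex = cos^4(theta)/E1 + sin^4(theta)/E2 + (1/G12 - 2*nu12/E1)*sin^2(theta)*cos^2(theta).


cos^4(60) = 0.0625, sin^4(60) = 0.5625, sin^2(60)*cos^2(60) = 0.1875
1/G12 - 2*nu12/E1 = 1/4 - 2*0.33/184 = 0.246413 GPa^-1
1/Ex = 0.0625/184 + 0.5625/8 + 0.246413*0.1875 = 0.1168546 GPa^-1
Ex = 8.56 GPa

8.56 GPa


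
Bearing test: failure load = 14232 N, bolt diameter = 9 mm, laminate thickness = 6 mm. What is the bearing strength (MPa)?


sigma_br = F/(d*h) = 14232/(9*6) = 263.6 MPa

263.6 MPa


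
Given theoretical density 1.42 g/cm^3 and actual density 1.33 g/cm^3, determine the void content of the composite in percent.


Void% = (rho_theo - rho_actual)/rho_theo * 100 = (1.42 - 1.33)/1.42 * 100 = 6.34%

6.34%


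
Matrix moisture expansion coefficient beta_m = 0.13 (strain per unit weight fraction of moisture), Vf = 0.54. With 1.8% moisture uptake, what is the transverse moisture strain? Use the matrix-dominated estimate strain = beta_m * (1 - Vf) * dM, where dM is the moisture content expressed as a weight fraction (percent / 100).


dM = 1.8/100 = 0.018
strain = beta_m * (1-Vf) * dM = 0.13 * 0.46 * 0.018 = 0.0010764

0.0010764


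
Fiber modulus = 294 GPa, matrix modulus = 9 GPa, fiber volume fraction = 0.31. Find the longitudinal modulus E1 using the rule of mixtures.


E1 = Ef*Vf + Em*(1-Vf) = 294*0.31 + 9*0.69 = 97.35 GPa

97.35 GPa


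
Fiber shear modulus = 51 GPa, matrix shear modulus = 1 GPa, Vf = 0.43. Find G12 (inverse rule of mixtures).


1/G12 = Vf/Gf + (1-Vf)/Gm = 0.43/51 + 0.57/1
G12 = 1.73 GPa

1.73 GPa


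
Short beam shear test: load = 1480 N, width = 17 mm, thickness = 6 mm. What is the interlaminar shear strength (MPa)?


ILSS = 3F/(4bh) = 3*1480/(4*17*6) = 10.88 MPa

10.88 MPa


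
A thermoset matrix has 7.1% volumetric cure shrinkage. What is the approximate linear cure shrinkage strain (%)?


Linear shrinkage ≈ vol_shrink/3 = 7.1/3 = 2.367%

2.367%


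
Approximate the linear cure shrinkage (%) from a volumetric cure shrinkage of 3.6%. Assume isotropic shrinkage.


Linear shrinkage ≈ vol_shrink/3 = 3.6/3 = 1.2%

1.2%


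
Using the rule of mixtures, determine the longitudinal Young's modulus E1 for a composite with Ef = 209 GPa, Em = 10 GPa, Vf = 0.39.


E1 = Ef*Vf + Em*(1-Vf) = 209*0.39 + 10*0.61 = 87.61 GPa

87.61 GPa


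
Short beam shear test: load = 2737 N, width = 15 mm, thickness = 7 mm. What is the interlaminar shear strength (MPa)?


ILSS = 3F/(4bh) = 3*2737/(4*15*7) = 19.55 MPa

19.55 MPa


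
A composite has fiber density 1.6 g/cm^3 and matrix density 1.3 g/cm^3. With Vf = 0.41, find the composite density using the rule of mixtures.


rho_c = rho_f*Vf + rho_m*(1-Vf) = 1.6*0.41 + 1.3*0.59 = 1.423 g/cm^3

1.423 g/cm^3


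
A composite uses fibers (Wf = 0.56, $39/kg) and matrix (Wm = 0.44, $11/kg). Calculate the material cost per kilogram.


Cost = cost_f*Wf + cost_m*Wm = 39*0.56 + 11*0.44 = $26.68/kg

$26.68/kg


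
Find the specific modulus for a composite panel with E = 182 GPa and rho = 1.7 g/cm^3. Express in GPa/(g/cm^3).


Specific stiffness = E/rho = 182/1.7 = 107.1 GPa/(g/cm^3)

107.1 GPa/(g/cm^3)


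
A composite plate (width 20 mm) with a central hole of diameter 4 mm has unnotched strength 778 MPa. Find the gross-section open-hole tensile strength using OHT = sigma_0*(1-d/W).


OHT = sigma_0*(1-d/W) = 778*(1-4/20) = 622.4 MPa

622.4 MPa


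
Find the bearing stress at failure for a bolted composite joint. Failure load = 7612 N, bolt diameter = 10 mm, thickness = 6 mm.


sigma_br = F/(d*h) = 7612/(10*6) = 126.9 MPa

126.9 MPa


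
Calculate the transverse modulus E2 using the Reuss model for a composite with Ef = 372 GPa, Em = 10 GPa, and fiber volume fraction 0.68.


1/E2 = Vf/Ef + (1-Vf)/Em = 0.68/372 + 0.32/10
E2 = 29.56 GPa

29.56 GPa


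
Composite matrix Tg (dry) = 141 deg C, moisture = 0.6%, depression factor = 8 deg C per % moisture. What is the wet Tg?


Tg_wet = Tg_dry - k*moisture = 141 - 8*0.6 = 136.2 deg C

136.2 deg C


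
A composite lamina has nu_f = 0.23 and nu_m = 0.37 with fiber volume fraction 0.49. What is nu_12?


nu_12 = nu_f*Vf + nu_m*(1-Vf) = 0.23*0.49 + 0.37*0.51 = 0.3014

0.3014


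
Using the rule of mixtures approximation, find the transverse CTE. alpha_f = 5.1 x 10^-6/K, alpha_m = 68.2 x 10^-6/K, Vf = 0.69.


alpha_2 = alpha_f*Vf + alpha_m*(1-Vf) = 5.1*0.69 + 68.2*0.31 = 24.7 x 10^-6/K

24.7 x 10^-6/K


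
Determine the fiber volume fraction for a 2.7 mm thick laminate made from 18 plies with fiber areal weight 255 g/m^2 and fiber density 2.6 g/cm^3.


Vf = n * FAW / (rho_f * h * 1000) = 18 * 255 / (2.6 * 2.7 * 1000) = 0.6538

0.6538


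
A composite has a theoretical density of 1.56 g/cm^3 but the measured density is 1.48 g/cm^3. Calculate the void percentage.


Void% = (rho_theo - rho_actual)/rho_theo * 100 = (1.56 - 1.48)/1.56 * 100 = 5.13%

5.13%


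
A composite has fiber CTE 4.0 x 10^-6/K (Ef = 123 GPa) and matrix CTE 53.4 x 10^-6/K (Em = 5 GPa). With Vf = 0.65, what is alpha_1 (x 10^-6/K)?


E1 = Ef*Vf + Em*(1-Vf) = 81.7
alpha_1 = (alpha_f*Ef*Vf + alpha_m*Em*(1-Vf))/E1 = 5.06 x 10^-6/K

5.06 x 10^-6/K


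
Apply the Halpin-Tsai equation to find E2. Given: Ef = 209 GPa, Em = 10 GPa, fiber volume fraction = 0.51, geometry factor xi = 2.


eta = (Ef/Em - 1)/(Ef/Em + xi) = (20.9 - 1)/(20.9 + 2) = 0.869
E2 = Em*(1+xi*eta*Vf)/(1-eta*Vf) = 33.88 GPa

33.88 GPa


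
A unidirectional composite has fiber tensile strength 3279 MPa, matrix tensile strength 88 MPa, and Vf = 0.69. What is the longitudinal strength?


sigma_1 = sigma_f*Vf + sigma_m*(1-Vf) = 3279*0.69 + 88*0.31 = 2289.8 MPa

2289.8 MPa


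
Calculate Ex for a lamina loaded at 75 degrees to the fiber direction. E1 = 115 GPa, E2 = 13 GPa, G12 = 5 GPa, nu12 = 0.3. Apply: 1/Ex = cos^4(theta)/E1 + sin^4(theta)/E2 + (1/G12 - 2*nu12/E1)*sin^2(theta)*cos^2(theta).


cos^4(75) = 0.004487, sin^4(75) = 0.870513, sin^2(75)*cos^2(75) = 0.0625
1/G12 - 2*nu12/E1 = 1/5 - 2*0.3/115 = 0.194783 GPa^-1
1/Ex = 0.004487/115 + 0.870513/13 + 0.194783*0.0625 = 0.0791754 GPa^-1
Ex = 12.63 GPa

12.63 GPa


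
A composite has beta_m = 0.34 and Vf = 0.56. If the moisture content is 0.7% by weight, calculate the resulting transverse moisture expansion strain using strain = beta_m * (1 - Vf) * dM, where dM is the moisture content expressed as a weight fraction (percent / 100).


dM = 0.7/100 = 0.007
strain = beta_m * (1-Vf) * dM = 0.34 * 0.44 * 0.007 = 0.0010472

0.0010472


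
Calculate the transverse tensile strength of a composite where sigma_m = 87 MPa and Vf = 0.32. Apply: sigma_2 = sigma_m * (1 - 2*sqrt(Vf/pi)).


factor = 1 - 2*sqrt(0.32/pi) = 0.3617
sigma_2 = 87 * 0.3617 = 31.47 MPa

31.47 MPa


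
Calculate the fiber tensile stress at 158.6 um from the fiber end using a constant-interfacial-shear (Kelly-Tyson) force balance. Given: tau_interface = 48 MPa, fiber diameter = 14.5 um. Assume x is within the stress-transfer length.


Force balance: sigma_f * (pi*d^2/4) = tau * (pi*d) * x  ->  sigma_f = 4 * tau * x / d
sigma_f = 4 * 48 * 158.6 / 14.5 = 2100.1 MPa

2100.1 MPa


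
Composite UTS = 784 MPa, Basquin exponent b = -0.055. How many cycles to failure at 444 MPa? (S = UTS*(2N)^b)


N = 0.5 * (S/UTS)^(1/b) = 0.5 * (444/784)^(1/-0.055) = 15440.5440 cycles

15440.5440 cycles


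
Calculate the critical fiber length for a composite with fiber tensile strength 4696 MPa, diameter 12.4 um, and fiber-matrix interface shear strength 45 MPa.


Lc = sigma_f * d / (2 * tau_i) = 4696 * 12.4 / (2 * 45) = 647.0 um

647.0 um


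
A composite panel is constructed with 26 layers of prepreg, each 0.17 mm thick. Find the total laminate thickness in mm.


h = n * t_ply = 26 * 0.17 = 4.42 mm

4.42 mm


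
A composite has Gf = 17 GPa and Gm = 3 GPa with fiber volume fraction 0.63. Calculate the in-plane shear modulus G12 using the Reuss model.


1/G12 = Vf/Gf + (1-Vf)/Gm = 0.63/17 + 0.37/3
G12 = 6.23 GPa

6.23 GPa


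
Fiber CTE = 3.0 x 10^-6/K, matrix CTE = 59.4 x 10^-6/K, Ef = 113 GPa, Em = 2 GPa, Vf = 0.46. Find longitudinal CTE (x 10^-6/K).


E1 = Ef*Vf + Em*(1-Vf) = 53.06
alpha_1 = (alpha_f*Ef*Vf + alpha_m*Em*(1-Vf))/E1 = 4.15 x 10^-6/K

4.15 x 10^-6/K


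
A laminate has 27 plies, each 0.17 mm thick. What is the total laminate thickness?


h = n * t_ply = 27 * 0.17 = 4.59 mm

4.59 mm


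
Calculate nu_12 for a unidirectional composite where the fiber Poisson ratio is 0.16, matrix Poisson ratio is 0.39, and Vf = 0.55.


nu_12 = nu_f*Vf + nu_m*(1-Vf) = 0.16*0.55 + 0.39*0.45 = 0.2635

0.2635


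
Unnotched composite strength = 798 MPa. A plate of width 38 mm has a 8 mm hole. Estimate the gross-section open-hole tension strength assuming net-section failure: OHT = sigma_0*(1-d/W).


OHT = sigma_0*(1-d/W) = 798*(1-8/38) = 630.0 MPa

630.0 MPa


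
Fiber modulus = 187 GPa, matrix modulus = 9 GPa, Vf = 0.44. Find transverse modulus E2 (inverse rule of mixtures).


1/E2 = Vf/Ef + (1-Vf)/Em = 0.44/187 + 0.56/9
E2 = 15.49 GPa

15.49 GPa


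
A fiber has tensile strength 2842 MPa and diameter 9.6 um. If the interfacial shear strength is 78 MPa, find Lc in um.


Lc = sigma_f * d / (2 * tau_i) = 2842 * 9.6 / (2 * 78) = 174.9 um

174.9 um


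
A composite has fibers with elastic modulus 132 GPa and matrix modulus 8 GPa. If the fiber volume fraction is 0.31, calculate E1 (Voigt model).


E1 = Ef*Vf + Em*(1-Vf) = 132*0.31 + 8*0.69 = 46.44 GPa

46.44 GPa


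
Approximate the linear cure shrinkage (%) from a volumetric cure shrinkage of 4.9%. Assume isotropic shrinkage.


Linear shrinkage ≈ vol_shrink/3 = 4.9/3 = 1.633%

1.633%


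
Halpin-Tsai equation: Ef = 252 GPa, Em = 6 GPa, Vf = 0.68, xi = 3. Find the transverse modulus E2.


eta = (Ef/Em - 1)/(Ef/Em + xi) = (42.0 - 1)/(42.0 + 3) = 0.9111
E2 = Em*(1+xi*eta*Vf)/(1-eta*Vf) = 45.08 GPa

45.08 GPa


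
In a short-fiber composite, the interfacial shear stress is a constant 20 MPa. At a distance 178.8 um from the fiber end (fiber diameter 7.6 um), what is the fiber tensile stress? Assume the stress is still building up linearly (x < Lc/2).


Force balance: sigma_f * (pi*d^2/4) = tau * (pi*d) * x  ->  sigma_f = 4 * tau * x / d
sigma_f = 4 * 20 * 178.8 / 7.6 = 1882.1 MPa

1882.1 MPa


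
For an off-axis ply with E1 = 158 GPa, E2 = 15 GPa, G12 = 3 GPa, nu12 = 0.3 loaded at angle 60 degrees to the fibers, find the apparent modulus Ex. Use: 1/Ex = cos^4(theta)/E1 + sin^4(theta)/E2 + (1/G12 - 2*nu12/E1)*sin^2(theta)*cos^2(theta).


cos^4(60) = 0.0625, sin^4(60) = 0.5625, sin^2(60)*cos^2(60) = 0.1875
1/G12 - 2*nu12/E1 = 1/3 - 2*0.3/158 = 0.329536 GPa^-1
1/Ex = 0.0625/158 + 0.5625/15 + 0.329536*0.1875 = 0.0996835 GPa^-1
Ex = 10.03 GPa

10.03 GPa


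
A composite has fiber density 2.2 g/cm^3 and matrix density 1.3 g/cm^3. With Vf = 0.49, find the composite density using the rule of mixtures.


rho_c = rho_f*Vf + rho_m*(1-Vf) = 2.2*0.49 + 1.3*0.51 = 1.741 g/cm^3

1.741 g/cm^3


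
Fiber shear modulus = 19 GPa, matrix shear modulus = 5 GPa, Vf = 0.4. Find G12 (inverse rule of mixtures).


1/G12 = Vf/Gf + (1-Vf)/Gm = 0.4/19 + 0.6/5
G12 = 7.09 GPa

7.09 GPa


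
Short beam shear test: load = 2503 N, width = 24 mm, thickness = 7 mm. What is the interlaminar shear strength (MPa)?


ILSS = 3F/(4bh) = 3*2503/(4*24*7) = 11.17 MPa

11.17 MPa


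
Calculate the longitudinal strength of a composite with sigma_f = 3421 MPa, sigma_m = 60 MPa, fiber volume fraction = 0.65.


sigma_1 = sigma_f*Vf + sigma_m*(1-Vf) = 3421*0.65 + 60*0.35 = 2244.7 MPa

2244.7 MPa


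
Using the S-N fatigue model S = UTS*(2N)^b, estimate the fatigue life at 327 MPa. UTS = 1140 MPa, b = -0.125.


N = 0.5 * (S/UTS)^(1/b) = 0.5 * (327/1140)^(1/-0.125) = 10910.0513 cycles

10910.0513 cycles


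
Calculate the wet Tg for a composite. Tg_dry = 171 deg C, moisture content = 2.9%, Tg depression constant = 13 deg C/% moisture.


Tg_wet = Tg_dry - k*moisture = 171 - 13*2.9 = 133.3 deg C

133.3 deg C


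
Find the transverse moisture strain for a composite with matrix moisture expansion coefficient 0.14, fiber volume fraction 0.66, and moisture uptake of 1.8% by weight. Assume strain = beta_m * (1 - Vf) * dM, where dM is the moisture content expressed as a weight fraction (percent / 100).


dM = 1.8/100 = 0.018
strain = beta_m * (1-Vf) * dM = 0.14 * 0.34 * 0.018 = 0.0008568

0.0008568


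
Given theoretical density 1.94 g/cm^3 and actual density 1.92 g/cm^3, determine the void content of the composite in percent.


Void% = (rho_theo - rho_actual)/rho_theo * 100 = (1.94 - 1.92)/1.94 * 100 = 1.03%

1.03%


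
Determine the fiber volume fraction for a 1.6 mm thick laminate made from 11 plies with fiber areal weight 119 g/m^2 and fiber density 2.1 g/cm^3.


Vf = n * FAW / (rho_f * h * 1000) = 11 * 119 / (2.1 * 1.6 * 1000) = 0.3896

0.3896


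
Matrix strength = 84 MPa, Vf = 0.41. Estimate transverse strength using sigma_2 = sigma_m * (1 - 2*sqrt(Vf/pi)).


factor = 1 - 2*sqrt(0.41/pi) = 0.2775
sigma_2 = 84 * 0.2775 = 23.31 MPa

23.31 MPa


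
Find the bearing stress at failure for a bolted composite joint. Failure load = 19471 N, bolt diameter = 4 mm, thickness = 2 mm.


sigma_br = F/(d*h) = 19471/(4*2) = 2433.9 MPa

2433.9 MPa


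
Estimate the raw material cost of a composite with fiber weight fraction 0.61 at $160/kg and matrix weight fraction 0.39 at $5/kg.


Cost = cost_f*Wf + cost_m*Wm = 160*0.61 + 5*0.39 = $99.55/kg

$99.55/kg


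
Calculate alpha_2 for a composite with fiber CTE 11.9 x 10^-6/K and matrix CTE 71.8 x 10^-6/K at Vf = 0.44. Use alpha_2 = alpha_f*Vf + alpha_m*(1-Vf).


alpha_2 = alpha_f*Vf + alpha_m*(1-Vf) = 11.9*0.44 + 71.8*0.56 = 45.4 x 10^-6/K

45.4 x 10^-6/K


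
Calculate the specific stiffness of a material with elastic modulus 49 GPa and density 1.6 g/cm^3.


Specific stiffness = E/rho = 49/1.6 = 30.6 GPa/(g/cm^3)

30.6 GPa/(g/cm^3)


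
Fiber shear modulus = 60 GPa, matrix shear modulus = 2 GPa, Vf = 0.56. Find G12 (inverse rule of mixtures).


1/G12 = Vf/Gf + (1-Vf)/Gm = 0.56/60 + 0.44/2
G12 = 4.36 GPa

4.36 GPa


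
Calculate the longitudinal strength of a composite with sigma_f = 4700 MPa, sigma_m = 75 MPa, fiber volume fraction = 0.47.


sigma_1 = sigma_f*Vf + sigma_m*(1-Vf) = 4700*0.47 + 75*0.53 = 2248.8 MPa

2248.8 MPa


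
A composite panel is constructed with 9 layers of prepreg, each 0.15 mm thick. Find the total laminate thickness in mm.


h = n * t_ply = 9 * 0.15 = 1.35 mm

1.35 mm


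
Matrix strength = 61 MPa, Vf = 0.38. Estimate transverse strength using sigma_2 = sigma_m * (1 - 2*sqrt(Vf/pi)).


factor = 1 - 2*sqrt(0.38/pi) = 0.3044
sigma_2 = 61 * 0.3044 = 18.57 MPa

18.57 MPa


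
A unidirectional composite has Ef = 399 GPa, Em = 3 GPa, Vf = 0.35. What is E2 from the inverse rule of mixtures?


1/E2 = Vf/Ef + (1-Vf)/Em = 0.35/399 + 0.65/3
E2 = 4.6 GPa

4.6 GPa


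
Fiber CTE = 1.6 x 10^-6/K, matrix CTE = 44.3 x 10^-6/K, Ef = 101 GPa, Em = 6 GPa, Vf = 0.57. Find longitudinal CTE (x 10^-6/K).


E1 = Ef*Vf + Em*(1-Vf) = 60.15
alpha_1 = (alpha_f*Ef*Vf + alpha_m*Em*(1-Vf))/E1 = 3.43 x 10^-6/K

3.43 x 10^-6/K


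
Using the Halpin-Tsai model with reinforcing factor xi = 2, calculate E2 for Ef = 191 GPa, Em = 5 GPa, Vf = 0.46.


eta = (Ef/Em - 1)/(Ef/Em + xi) = (38.2 - 1)/(38.2 + 2) = 0.9254
E2 = Em*(1+xi*eta*Vf)/(1-eta*Vf) = 16.12 GPa

16.12 GPa


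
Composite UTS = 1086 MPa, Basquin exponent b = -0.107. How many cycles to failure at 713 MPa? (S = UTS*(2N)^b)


N = 0.5 * (S/UTS)^(1/b) = 0.5 * (713/1086)^(1/-0.107) = 25.5166 cycles

25.5166 cycles


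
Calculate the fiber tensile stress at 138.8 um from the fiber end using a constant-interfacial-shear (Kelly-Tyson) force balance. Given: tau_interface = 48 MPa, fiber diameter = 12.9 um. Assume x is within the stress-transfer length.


Force balance: sigma_f * (pi*d^2/4) = tau * (pi*d) * x  ->  sigma_f = 4 * tau * x / d
sigma_f = 4 * 48 * 138.8 / 12.9 = 2065.9 MPa

2065.9 MPa


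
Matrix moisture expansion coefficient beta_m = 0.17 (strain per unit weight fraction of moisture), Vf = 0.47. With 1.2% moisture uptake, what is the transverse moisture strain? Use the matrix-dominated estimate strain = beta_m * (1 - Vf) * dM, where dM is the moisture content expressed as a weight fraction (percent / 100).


dM = 1.2/100 = 0.012
strain = beta_m * (1-Vf) * dM = 0.17 * 0.53 * 0.012 = 0.0010812

0.0010812


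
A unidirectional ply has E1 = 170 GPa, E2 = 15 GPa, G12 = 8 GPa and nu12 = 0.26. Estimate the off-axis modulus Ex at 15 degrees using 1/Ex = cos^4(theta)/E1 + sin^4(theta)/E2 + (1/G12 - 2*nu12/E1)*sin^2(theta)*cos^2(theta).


cos^4(15) = 0.870513, sin^4(15) = 0.004487, sin^2(15)*cos^2(15) = 0.0625
1/G12 - 2*nu12/E1 = 1/8 - 2*0.26/170 = 0.121941 GPa^-1
1/Ex = 0.870513/170 + 0.004487/15 + 0.121941*0.0625 = 0.0130411 GPa^-1
Ex = 76.68 GPa

76.68 GPa


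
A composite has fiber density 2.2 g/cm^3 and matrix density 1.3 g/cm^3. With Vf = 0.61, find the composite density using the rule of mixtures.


rho_c = rho_f*Vf + rho_m*(1-Vf) = 2.2*0.61 + 1.3*0.39 = 1.849 g/cm^3

1.849 g/cm^3


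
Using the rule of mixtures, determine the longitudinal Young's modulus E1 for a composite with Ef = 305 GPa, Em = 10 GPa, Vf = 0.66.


E1 = Ef*Vf + Em*(1-Vf) = 305*0.66 + 10*0.34 = 204.7 GPa

204.7 GPa


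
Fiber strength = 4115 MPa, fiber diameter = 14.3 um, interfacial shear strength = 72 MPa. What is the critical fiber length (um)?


Lc = sigma_f * d / (2 * tau_i) = 4115 * 14.3 / (2 * 72) = 408.6 um

408.6 um


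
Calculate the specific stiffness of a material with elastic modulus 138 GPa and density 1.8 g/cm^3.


Specific stiffness = E/rho = 138/1.8 = 76.7 GPa/(g/cm^3)

76.7 GPa/(g/cm^3)


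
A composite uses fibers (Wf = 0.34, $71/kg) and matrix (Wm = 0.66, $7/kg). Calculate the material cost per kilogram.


Cost = cost_f*Wf + cost_m*Wm = 71*0.34 + 7*0.66 = $28.76/kg

$28.76/kg


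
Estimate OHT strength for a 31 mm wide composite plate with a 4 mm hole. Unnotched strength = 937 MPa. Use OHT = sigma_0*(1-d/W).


OHT = sigma_0*(1-d/W) = 937*(1-4/31) = 816.1 MPa

816.1 MPa


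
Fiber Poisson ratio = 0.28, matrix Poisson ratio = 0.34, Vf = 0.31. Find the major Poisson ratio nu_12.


nu_12 = nu_f*Vf + nu_m*(1-Vf) = 0.28*0.31 + 0.34*0.69 = 0.3214

0.3214


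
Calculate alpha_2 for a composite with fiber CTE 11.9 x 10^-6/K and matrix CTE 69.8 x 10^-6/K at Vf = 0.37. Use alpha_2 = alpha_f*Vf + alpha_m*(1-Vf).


alpha_2 = alpha_f*Vf + alpha_m*(1-Vf) = 11.9*0.37 + 69.8*0.63 = 48.4 x 10^-6/K

48.4 x 10^-6/K


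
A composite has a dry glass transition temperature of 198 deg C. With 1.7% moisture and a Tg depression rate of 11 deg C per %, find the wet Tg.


Tg_wet = Tg_dry - k*moisture = 198 - 11*1.7 = 179.3 deg C

179.3 deg C


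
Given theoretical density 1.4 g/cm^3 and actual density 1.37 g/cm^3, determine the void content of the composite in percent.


Void% = (rho_theo - rho_actual)/rho_theo * 100 = (1.4 - 1.37)/1.4 * 100 = 2.14%

2.14%


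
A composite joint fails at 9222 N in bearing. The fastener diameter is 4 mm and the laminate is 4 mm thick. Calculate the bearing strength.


sigma_br = F/(d*h) = 9222/(4*4) = 576.4 MPa

576.4 MPa


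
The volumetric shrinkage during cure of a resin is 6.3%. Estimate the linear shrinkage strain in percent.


Linear shrinkage ≈ vol_shrink/3 = 6.3/3 = 2.1%

2.1%


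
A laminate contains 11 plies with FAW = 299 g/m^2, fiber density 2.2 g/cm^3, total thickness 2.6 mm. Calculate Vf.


Vf = n * FAW / (rho_f * h * 1000) = 11 * 299 / (2.2 * 2.6 * 1000) = 0.575

0.575


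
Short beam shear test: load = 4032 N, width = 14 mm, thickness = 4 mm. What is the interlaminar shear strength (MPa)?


ILSS = 3F/(4bh) = 3*4032/(4*14*4) = 54.0 MPa

54.0 MPa


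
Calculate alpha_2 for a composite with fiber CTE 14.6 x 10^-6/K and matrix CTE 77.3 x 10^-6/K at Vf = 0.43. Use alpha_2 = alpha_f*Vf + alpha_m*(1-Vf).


alpha_2 = alpha_f*Vf + alpha_m*(1-Vf) = 14.6*0.43 + 77.3*0.57 = 50.3 x 10^-6/K

50.3 x 10^-6/K


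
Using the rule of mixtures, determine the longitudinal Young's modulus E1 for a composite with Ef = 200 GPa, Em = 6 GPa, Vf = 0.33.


E1 = Ef*Vf + Em*(1-Vf) = 200*0.33 + 6*0.67 = 70.02 GPa

70.02 GPa


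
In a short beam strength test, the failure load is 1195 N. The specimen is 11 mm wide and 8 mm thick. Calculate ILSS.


ILSS = 3F/(4bh) = 3*1195/(4*11*8) = 10.18 MPa

10.18 MPa


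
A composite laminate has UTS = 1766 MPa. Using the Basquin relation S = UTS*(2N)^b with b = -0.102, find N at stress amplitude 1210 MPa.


N = 0.5 * (S/UTS)^(1/b) = 0.5 * (1210/1766)^(1/-0.102) = 20.3623 cycles

20.3623 cycles


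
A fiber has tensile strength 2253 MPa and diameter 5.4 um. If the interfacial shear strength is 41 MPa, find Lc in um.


Lc = sigma_f * d / (2 * tau_i) = 2253 * 5.4 / (2 * 41) = 148.4 um

148.4 um


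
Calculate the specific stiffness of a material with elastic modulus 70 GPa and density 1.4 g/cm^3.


Specific stiffness = E/rho = 70/1.4 = 50.0 GPa/(g/cm^3)

50.0 GPa/(g/cm^3)


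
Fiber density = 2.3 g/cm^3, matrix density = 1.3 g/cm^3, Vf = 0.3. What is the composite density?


rho_c = rho_f*Vf + rho_m*(1-Vf) = 2.3*0.3 + 1.3*0.7 = 1.6 g/cm^3

1.6 g/cm^3


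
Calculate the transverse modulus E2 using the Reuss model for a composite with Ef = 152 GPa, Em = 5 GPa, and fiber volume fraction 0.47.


1/E2 = Vf/Ef + (1-Vf)/Em = 0.47/152 + 0.53/5
E2 = 9.17 GPa

9.17 GPa


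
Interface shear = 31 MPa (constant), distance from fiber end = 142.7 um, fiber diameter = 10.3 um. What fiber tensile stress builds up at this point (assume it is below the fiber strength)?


Force balance: sigma_f * (pi*d^2/4) = tau * (pi*d) * x  ->  sigma_f = 4 * tau * x / d
sigma_f = 4 * 31 * 142.7 / 10.3 = 1717.9 MPa

1717.9 MPa


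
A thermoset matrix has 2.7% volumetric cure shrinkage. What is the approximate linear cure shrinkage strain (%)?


Linear shrinkage ≈ vol_shrink/3 = 2.7/3 = 0.9%

0.9%


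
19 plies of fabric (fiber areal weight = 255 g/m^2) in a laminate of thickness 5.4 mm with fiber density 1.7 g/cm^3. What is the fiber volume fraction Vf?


Vf = n * FAW / (rho_f * h * 1000) = 19 * 255 / (1.7 * 5.4 * 1000) = 0.5278

0.5278


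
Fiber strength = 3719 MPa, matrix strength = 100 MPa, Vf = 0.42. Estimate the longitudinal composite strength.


sigma_1 = sigma_f*Vf + sigma_m*(1-Vf) = 3719*0.42 + 100*0.58 = 1620.0 MPa

1620.0 MPa


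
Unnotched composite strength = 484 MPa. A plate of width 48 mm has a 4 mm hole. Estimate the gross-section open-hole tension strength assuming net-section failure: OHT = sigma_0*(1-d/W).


OHT = sigma_0*(1-d/W) = 484*(1-4/48) = 443.7 MPa

443.7 MPa


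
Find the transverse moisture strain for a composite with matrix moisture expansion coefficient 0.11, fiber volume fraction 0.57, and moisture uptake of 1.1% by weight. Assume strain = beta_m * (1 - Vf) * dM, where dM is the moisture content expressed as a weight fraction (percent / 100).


dM = 1.1/100 = 0.011
strain = beta_m * (1-Vf) * dM = 0.11 * 0.43 * 0.011 = 0.0005203

0.0005203


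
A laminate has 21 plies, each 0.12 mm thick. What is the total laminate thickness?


h = n * t_ply = 21 * 0.12 = 2.52 mm

2.52 mm


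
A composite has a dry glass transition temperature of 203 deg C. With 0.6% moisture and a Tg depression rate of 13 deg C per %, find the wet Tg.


Tg_wet = Tg_dry - k*moisture = 203 - 13*0.6 = 195.2 deg C

195.2 deg C


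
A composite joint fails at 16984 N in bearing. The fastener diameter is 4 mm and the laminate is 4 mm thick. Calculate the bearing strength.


sigma_br = F/(d*h) = 16984/(4*4) = 1061.5 MPa

1061.5 MPa


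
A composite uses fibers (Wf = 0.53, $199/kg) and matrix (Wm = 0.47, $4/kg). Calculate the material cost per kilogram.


Cost = cost_f*Wf + cost_m*Wm = 199*0.53 + 4*0.47 = $107.35/kg

$107.35/kg


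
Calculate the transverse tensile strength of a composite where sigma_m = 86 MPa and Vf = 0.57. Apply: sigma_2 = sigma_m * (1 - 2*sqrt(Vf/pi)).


factor = 1 - 2*sqrt(0.57/pi) = 0.1481
sigma_2 = 86 * 0.1481 = 12.74 MPa

12.74 MPa


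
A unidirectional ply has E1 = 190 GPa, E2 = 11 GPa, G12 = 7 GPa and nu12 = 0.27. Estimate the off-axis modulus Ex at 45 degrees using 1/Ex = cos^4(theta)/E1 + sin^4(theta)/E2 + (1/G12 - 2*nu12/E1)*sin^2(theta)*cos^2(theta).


cos^4(45) = 0.25, sin^4(45) = 0.25, sin^2(45)*cos^2(45) = 0.25
1/G12 - 2*nu12/E1 = 1/7 - 2*0.27/190 = 0.140015 GPa^-1
1/Ex = 0.25/190 + 0.25/11 + 0.140015*0.25 = 0.0590468 GPa^-1
Ex = 16.94 GPa

16.94 GPa


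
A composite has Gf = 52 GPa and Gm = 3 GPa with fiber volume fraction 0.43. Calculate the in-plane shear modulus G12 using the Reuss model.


1/G12 = Vf/Gf + (1-Vf)/Gm = 0.43/52 + 0.57/3
G12 = 5.04 GPa

5.04 GPa


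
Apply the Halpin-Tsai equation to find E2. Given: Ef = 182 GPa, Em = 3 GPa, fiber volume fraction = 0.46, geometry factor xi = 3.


eta = (Ef/Em - 1)/(Ef/Em + xi) = (60.6667 - 1)/(60.6667 + 3) = 0.9372
E2 = Em*(1+xi*eta*Vf)/(1-eta*Vf) = 12.09 GPa

12.09 GPa


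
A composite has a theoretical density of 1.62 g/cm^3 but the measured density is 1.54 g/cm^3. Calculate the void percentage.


Void% = (rho_theo - rho_actual)/rho_theo * 100 = (1.62 - 1.54)/1.62 * 100 = 4.94%

4.94%


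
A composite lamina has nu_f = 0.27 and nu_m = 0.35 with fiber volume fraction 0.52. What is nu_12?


nu_12 = nu_f*Vf + nu_m*(1-Vf) = 0.27*0.52 + 0.35*0.48 = 0.3084

0.3084


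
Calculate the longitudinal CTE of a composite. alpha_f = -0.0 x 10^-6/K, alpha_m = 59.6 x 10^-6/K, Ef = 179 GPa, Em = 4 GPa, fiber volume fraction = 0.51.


E1 = Ef*Vf + Em*(1-Vf) = 93.25
alpha_1 = (alpha_f*Ef*Vf + alpha_m*Em*(1-Vf))/E1 = 1.25 x 10^-6/K

1.25 x 10^-6/K


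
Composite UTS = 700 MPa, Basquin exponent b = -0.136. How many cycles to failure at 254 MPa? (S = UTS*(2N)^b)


N = 0.5 * (S/UTS)^(1/b) = 0.5 * (254/700)^(1/-0.136) = 863.3913 cycles

863.3913 cycles


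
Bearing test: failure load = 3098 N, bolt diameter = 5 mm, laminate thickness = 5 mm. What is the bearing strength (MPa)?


sigma_br = F/(d*h) = 3098/(5*5) = 123.9 MPa

123.9 MPa


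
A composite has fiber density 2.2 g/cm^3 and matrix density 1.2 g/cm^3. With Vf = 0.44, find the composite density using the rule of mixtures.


rho_c = rho_f*Vf + rho_m*(1-Vf) = 2.2*0.44 + 1.2*0.56 = 1.64 g/cm^3

1.64 g/cm^3


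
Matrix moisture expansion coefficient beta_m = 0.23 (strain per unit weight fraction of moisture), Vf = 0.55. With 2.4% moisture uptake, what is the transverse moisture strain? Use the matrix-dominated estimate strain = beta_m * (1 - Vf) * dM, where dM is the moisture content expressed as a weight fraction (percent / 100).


dM = 2.4/100 = 0.024
strain = beta_m * (1-Vf) * dM = 0.23 * 0.45 * 0.024 = 0.002484

0.002484


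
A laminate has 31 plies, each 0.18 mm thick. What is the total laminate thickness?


h = n * t_ply = 31 * 0.18 = 5.58 mm

5.58 mm


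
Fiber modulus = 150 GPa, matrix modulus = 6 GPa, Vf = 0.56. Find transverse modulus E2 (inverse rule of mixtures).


1/E2 = Vf/Ef + (1-Vf)/Em = 0.56/150 + 0.44/6
E2 = 12.98 GPa

12.98 GPa


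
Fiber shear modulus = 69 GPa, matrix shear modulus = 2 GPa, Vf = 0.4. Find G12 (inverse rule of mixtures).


1/G12 = Vf/Gf + (1-Vf)/Gm = 0.4/69 + 0.6/2
G12 = 3.27 GPa

3.27 GPa


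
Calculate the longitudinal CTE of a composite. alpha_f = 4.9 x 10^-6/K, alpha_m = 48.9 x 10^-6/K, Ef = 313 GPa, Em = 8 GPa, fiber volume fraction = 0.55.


E1 = Ef*Vf + Em*(1-Vf) = 175.75
alpha_1 = (alpha_f*Ef*Vf + alpha_m*Em*(1-Vf))/E1 = 5.8 x 10^-6/K

5.8 x 10^-6/K


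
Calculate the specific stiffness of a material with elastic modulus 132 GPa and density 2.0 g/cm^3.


Specific stiffness = E/rho = 132/2.0 = 66.0 GPa/(g/cm^3)

66.0 GPa/(g/cm^3)


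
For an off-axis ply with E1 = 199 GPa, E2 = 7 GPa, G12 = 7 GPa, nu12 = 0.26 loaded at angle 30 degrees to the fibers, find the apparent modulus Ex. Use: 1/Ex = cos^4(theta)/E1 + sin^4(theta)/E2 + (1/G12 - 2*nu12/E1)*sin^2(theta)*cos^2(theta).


cos^4(30) = 0.5625, sin^4(30) = 0.0625, sin^2(30)*cos^2(30) = 0.1875
1/G12 - 2*nu12/E1 = 1/7 - 2*0.26/199 = 0.140244 GPa^-1
1/Ex = 0.5625/199 + 0.0625/7 + 0.140244*0.1875 = 0.038051 GPa^-1
Ex = 26.28 GPa

26.28 GPa


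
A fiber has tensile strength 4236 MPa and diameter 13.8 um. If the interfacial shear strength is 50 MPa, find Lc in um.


Lc = sigma_f * d / (2 * tau_i) = 4236 * 13.8 / (2 * 50) = 584.6 um

584.6 um


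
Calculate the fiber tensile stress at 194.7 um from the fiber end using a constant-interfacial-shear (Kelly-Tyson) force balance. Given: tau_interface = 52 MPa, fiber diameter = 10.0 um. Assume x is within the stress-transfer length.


Force balance: sigma_f * (pi*d^2/4) = tau * (pi*d) * x  ->  sigma_f = 4 * tau * x / d
sigma_f = 4 * 52 * 194.7 / 10.0 = 4049.8 MPa

4049.8 MPa


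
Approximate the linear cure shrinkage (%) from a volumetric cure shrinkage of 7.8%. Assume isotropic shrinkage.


Linear shrinkage ≈ vol_shrink/3 = 7.8/3 = 2.6%

2.6%


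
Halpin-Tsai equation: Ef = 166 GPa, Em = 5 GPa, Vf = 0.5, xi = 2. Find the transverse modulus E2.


eta = (Ef/Em - 1)/(Ef/Em + xi) = (33.2 - 1)/(33.2 + 2) = 0.9148
E2 = Em*(1+xi*eta*Vf)/(1-eta*Vf) = 17.64 GPa

17.64 GPa


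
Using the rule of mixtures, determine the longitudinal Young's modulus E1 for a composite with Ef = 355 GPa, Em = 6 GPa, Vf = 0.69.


E1 = Ef*Vf + Em*(1-Vf) = 355*0.69 + 6*0.31 = 246.81 GPa

246.81 GPa


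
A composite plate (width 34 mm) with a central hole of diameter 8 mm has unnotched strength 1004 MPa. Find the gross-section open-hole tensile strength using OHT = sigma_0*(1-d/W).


OHT = sigma_0*(1-d/W) = 1004*(1-8/34) = 767.8 MPa

767.8 MPa


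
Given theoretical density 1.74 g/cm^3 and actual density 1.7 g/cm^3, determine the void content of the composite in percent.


Void% = (rho_theo - rho_actual)/rho_theo * 100 = (1.74 - 1.7)/1.74 * 100 = 2.3%

2.3%


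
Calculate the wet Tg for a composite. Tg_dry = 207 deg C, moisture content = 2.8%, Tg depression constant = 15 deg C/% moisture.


Tg_wet = Tg_dry - k*moisture = 207 - 15*2.8 = 165.0 deg C

165.0 deg C


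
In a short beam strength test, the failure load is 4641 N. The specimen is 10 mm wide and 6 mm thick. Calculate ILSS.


ILSS = 3F/(4bh) = 3*4641/(4*10*6) = 58.01 MPa

58.01 MPa


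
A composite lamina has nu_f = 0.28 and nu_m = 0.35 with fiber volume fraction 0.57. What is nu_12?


nu_12 = nu_f*Vf + nu_m*(1-Vf) = 0.28*0.57 + 0.35*0.43 = 0.3101

0.3101


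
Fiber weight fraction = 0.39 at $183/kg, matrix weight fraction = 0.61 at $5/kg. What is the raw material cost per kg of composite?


Cost = cost_f*Wf + cost_m*Wm = 183*0.39 + 5*0.61 = $74.42/kg

$74.42/kg


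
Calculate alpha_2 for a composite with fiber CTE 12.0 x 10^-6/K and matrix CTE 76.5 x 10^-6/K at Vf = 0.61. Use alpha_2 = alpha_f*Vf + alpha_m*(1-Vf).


alpha_2 = alpha_f*Vf + alpha_m*(1-Vf) = 12.0*0.61 + 76.5*0.39 = 37.2 x 10^-6/K

37.2 x 10^-6/K


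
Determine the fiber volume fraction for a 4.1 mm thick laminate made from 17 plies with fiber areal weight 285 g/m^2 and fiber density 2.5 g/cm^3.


Vf = n * FAW / (rho_f * h * 1000) = 17 * 285 / (2.5 * 4.1 * 1000) = 0.4727

0.4727


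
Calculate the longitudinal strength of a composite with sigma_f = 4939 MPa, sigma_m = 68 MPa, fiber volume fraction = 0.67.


sigma_1 = sigma_f*Vf + sigma_m*(1-Vf) = 4939*0.67 + 68*0.33 = 3331.6 MPa

3331.6 MPa


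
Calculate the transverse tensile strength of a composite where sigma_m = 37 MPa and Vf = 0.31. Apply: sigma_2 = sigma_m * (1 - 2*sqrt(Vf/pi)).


factor = 1 - 2*sqrt(0.31/pi) = 0.3717
sigma_2 = 37 * 0.3717 = 13.75 MPa

13.75 MPa


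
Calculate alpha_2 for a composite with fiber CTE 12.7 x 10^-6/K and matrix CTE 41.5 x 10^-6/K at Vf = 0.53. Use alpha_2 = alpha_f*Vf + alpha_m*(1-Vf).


alpha_2 = alpha_f*Vf + alpha_m*(1-Vf) = 12.7*0.53 + 41.5*0.47 = 26.2 x 10^-6/K

26.2 x 10^-6/K


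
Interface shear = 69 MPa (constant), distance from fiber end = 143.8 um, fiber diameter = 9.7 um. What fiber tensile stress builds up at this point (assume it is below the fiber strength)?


Force balance: sigma_f * (pi*d^2/4) = tau * (pi*d) * x  ->  sigma_f = 4 * tau * x / d
sigma_f = 4 * 69 * 143.8 / 9.7 = 4091.6 MPa

4091.6 MPa


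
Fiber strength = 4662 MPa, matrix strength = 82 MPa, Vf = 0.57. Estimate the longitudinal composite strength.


sigma_1 = sigma_f*Vf + sigma_m*(1-Vf) = 4662*0.57 + 82*0.43 = 2692.6 MPa

2692.6 MPa


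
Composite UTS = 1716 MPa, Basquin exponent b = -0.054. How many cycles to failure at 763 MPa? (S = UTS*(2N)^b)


N = 0.5 * (S/UTS)^(1/b) = 0.5 * (763/1716)^(1/-0.054) = 1.6495e+06 cycles

1.6495e+06 cycles


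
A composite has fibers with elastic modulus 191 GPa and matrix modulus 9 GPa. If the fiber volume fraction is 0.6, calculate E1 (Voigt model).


E1 = Ef*Vf + Em*(1-Vf) = 191*0.6 + 9*0.4 = 118.2 GPa

118.2 GPa


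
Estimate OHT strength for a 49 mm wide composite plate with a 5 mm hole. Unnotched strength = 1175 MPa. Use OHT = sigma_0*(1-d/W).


OHT = sigma_0*(1-d/W) = 1175*(1-5/49) = 1055.1 MPa

1055.1 MPa
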